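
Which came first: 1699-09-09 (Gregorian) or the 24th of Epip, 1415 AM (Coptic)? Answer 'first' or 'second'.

second

Converting both to JDN: 2341859 vs 2341816; the smaller is the second.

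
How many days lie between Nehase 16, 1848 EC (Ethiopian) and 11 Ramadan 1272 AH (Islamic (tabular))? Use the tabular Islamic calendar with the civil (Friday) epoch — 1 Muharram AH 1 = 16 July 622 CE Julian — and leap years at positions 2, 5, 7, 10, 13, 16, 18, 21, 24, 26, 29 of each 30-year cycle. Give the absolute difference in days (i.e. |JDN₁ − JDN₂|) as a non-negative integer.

97

JDN of the first date = 2399183.
JDN of the second date = 2399086.
|2399086 − 2399183| = 97.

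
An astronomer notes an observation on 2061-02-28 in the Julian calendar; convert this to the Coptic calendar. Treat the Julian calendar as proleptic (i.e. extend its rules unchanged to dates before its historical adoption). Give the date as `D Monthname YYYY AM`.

4 Paremhat 1777 AM

Julian Day Number of the source date = 2473897.
Converting JDN 2473897 to the Coptic calendar gives 4 Paremhat 1777 AM.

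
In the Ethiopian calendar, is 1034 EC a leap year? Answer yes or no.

no

1034 mod 4 = 2; in the Ethiopian calendar a year is leap when year mod 4 = 3, so it is a common year.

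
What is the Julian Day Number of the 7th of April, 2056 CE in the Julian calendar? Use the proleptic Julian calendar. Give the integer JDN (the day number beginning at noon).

Equivalently 20 April 2056 (Gregorian).
JDN 2451545 is 1 January 2000 CE (Gregorian); the target day is +20564 days from there, so JDN = 2472109.

2472109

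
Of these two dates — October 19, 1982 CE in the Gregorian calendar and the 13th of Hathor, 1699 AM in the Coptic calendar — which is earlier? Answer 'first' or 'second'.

First date → JDN 2445262; second date → JDN 2445296.
JDN 2445262 < JDN 2445296, so the first date is earlier.

first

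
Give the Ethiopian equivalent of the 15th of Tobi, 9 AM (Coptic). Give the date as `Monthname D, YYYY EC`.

Tir 15, 285 EC

Both dates share Julian Day Number 1828086; in the Ethiopian calendar that is 15 Tir 285 EC.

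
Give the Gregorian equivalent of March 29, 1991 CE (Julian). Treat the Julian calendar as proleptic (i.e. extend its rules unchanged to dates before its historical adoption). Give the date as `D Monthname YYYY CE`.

At this point the Julian calendar is 13 days behind the Gregorian.
29 March 1991 Julian + 13 days → 11 April 1991 Gregorian.

11 April 1991 CE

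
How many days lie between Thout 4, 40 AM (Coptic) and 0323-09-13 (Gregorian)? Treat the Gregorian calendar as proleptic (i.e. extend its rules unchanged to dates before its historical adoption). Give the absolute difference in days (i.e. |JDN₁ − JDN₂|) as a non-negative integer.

10

JDN of the first date = 1839278.
JDN of the second date = 1839288.
|1839288 − 1839278| = 10.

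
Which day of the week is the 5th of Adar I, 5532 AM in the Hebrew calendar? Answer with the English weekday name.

Sunday

Equivalently 9 February 1772 Gregorian, JDN 2368309.
JDN 2368309 mod 7 = 6, and JDN 0 was a Monday, so this is a Sunday.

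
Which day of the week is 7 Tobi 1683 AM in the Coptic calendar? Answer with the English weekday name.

Sunday

In the Gregorian calendar this is 15 January 1967 (JDN 2439506).
Since JDN mod 7 = 6 (0 = Monday), the day is Sunday.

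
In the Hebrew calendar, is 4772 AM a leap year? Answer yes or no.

yes

Hebrew year 4772 is year 3 of its 19-year Metonic cycle; leap years are at positions 3, 6, 8, 11, 14, 17, 19, so it is a leap year (13 months).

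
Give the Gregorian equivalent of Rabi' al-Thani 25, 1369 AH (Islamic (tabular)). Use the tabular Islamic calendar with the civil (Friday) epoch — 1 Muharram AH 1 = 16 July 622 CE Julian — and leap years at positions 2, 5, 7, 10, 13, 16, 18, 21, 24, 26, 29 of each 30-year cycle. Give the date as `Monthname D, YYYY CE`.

Julian Day Number of the source date = 2433327.
Converting JDN 2433327 to the Gregorian calendar gives 14 February 1950 CE.

February 14, 1950 CE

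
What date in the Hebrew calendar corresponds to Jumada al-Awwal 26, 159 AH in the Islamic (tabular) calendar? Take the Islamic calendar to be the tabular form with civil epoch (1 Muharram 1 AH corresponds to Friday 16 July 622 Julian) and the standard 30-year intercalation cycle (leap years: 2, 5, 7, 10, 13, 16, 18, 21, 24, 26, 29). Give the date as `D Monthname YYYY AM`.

Julian Day Number of the source date = 2004573.
Converting JDN 2004573 to the Hebrew calendar gives 26 Adar II 4536 AM.

26 Adar II 4536 AM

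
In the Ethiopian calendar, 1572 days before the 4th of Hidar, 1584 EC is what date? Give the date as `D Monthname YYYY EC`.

JDN of the 4th of Hidar, 1584 EC = 2302475.
2302475 − 1572 = 2300903.
JDN 2300903 in the Ethiopian calendar is 19 Hamle 1579 EC.

19 Hamle 1579 EC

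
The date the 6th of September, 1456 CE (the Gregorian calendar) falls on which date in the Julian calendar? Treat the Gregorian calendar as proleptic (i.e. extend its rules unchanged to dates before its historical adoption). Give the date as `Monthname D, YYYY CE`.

The Julian–Gregorian offset here is 9 days (Julian trailing).
6 September 1456 Gregorian − 9 days → 28 August 1456 Julian.

August 28, 1456 CE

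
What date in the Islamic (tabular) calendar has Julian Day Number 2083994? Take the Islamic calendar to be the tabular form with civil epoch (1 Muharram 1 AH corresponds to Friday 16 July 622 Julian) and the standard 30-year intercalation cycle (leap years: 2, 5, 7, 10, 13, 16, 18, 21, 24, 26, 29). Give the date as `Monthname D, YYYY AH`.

Rajab 10, 383 AH

JDN 2083994 is 5 September 993 in the proleptic Gregorian calendar.
In the tabular Islamic calendar that day is Rajab 10, 383 AH.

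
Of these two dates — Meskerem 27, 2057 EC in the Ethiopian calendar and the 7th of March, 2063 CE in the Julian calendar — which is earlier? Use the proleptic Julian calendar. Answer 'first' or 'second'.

First date → JDN 2475201; second date → JDN 2474634.
JDN 2474634 < JDN 2475201, so the second date is earlier.

second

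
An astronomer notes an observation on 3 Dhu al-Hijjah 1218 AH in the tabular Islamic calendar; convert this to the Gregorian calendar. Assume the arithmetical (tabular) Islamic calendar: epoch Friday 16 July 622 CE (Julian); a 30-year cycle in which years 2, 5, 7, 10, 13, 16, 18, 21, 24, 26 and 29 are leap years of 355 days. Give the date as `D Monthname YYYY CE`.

Both dates share Julian Day Number 2380031; in the Gregorian calendar that is 15 March 1804 CE.

15 March 1804 CE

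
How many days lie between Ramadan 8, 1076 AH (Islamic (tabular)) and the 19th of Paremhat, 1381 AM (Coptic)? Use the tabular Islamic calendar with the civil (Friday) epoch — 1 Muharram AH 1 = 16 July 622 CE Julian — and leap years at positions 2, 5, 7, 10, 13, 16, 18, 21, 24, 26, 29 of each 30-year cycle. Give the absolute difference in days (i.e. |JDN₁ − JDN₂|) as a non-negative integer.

First date → JDN 2329627; second date → JDN 2329273.
The interval is |2329627 − 2329273| = 354 days.

354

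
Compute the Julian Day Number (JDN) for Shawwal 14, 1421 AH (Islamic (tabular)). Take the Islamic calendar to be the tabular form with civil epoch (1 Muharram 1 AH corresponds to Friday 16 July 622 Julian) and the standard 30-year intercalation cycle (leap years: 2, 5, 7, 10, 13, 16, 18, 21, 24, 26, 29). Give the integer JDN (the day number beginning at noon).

In the Gregorian calendar the same day is 10 January 2001.
JDN 2299161 is 15 October 1582 CE (Gregorian); the target day is +152759 days from there, so JDN = 2451920.

2451920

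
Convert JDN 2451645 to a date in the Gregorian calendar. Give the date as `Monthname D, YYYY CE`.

April 10, 2000 CE

Counting from JDN 2299161 = 15 Oct 1582 gives an offset of 152484 days.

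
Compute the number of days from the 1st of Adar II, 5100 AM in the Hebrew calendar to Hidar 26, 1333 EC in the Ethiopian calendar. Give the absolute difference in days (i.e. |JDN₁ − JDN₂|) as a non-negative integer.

266

First date → JDN 2210553; second date → JDN 2210819.
The interval is |2210553 − 2210819| = 266 days.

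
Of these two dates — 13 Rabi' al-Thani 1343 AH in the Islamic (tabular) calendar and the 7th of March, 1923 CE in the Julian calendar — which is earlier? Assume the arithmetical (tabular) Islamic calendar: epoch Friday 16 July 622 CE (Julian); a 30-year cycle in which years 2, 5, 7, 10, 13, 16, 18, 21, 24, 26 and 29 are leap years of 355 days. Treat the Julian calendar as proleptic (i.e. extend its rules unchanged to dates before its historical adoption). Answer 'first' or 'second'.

second

Converting both to JDN: 2424101 vs 2423499; the smaller is the second.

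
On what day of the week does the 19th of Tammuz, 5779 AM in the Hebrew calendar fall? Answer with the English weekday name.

Monday

In the Gregorian calendar this is 22 July 2019 (JDN 2458687).
2458687 ≡ 0 (mod 7); counting from Monday = 0 gives Monday.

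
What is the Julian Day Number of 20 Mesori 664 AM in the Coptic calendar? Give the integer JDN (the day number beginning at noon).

2067540

Equivalently 18 August 948 (proleptic Gregorian).
JDN 2400001 is 17 November 1858 CE (Gregorian), MJD 0; the target day is −332461 days from there, so JDN = 2067540.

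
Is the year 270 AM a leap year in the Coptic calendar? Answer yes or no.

no

270 mod 4 = 2; in the Coptic calendar a year is leap when year mod 4 = 3, so it is a common year.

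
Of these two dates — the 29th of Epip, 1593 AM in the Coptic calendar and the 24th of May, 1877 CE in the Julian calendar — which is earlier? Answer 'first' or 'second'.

The two dates have Julian Day Numbers 2406836 and 2406776 respectively.
Since 2406776 < 2406836, the second date comes first.

second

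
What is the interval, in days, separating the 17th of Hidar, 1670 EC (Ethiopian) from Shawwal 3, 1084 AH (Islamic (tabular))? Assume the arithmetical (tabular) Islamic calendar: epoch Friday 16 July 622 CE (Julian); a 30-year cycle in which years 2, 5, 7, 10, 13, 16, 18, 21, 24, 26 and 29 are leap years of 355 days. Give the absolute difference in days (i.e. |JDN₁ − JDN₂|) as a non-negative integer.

JDN of the first date = 2333899.
JDN of the second date = 2332487.
|2332487 − 2333899| = 1412.

1412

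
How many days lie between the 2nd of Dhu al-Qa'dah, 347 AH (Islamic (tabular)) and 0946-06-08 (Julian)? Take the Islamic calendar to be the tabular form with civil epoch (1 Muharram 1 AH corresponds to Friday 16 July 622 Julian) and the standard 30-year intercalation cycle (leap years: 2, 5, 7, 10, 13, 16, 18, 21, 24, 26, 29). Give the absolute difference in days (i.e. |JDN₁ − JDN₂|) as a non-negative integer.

4604

First date → JDN 2071347; second date → JDN 2066743.
The interval is |2071347 − 2066743| = 4604 days.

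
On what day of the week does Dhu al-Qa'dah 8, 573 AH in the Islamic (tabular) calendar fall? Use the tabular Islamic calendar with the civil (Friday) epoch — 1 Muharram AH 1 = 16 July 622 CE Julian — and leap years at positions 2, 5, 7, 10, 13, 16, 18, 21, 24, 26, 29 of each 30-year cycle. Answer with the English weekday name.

In the proleptic Gregorian calendar this is 5 May 1178 (JDN 2151440).
JDN 2151440 mod 7 = 4, and JDN 0 was a Monday, so this is a Friday.

Friday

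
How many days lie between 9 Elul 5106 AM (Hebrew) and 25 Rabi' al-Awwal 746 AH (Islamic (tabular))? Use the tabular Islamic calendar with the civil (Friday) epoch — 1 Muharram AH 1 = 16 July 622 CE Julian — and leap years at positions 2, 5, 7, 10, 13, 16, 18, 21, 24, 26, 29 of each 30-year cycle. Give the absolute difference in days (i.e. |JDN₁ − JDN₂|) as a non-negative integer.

398

First date → JDN 2212924; second date → JDN 2212526.
The interval is |2212924 − 2212526| = 398 days.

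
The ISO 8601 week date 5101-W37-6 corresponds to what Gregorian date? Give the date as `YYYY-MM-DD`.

5101-09-14

ISO week 1 of 5101 is the week containing the first Thursday of 5101.
Week 37, day 6 (Saturday) lands on 5101-09-14.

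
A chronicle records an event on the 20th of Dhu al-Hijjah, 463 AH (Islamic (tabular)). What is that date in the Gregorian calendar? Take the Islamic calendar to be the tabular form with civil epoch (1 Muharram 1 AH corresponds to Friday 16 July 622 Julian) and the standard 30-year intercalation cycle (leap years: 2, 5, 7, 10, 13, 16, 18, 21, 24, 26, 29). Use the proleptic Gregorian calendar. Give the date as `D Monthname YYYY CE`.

24 September 1071 CE

Both dates share Julian Day Number 2112501; in the Gregorian calendar that is 24 September 1071 CE.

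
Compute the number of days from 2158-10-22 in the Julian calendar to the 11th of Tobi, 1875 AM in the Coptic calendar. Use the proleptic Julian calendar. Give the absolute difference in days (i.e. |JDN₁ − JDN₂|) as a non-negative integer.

JDN of the first date = 2509562.
JDN of the second date = 2509638.
|2509638 − 2509562| = 76.

76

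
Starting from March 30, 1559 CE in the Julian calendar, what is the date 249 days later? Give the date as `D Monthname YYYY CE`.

Counting 249 days forward from JDN 2290571 reaches JDN 2290820, which is 4 December 1559 CE.

4 December 1559 CE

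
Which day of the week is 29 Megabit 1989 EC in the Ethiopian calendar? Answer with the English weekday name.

Monday

This is JDN 2450546 (7 April 1997 Gregorian).
Since JDN mod 7 = 0 (0 = Monday), the day is Monday.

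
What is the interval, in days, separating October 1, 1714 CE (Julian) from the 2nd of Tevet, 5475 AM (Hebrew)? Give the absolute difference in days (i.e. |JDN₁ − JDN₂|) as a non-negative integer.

First date → JDN 2347370; second date → JDN 2347427.
The interval is |2347370 − 2347427| = 57 days.

57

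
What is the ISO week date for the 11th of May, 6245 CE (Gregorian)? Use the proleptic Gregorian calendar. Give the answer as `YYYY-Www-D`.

6245-W19-7

The weekday is Sunday (ISO weekday 7).
That Sunday belongs to ISO week 19 of ISO year 6245.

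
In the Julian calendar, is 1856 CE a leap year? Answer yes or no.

1856 mod 4 = 0, so it is a leap year in the Julian calendar.

yes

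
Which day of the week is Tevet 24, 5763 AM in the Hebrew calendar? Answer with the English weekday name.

Sunday

In the Gregorian calendar this is 29 December 2002 (JDN 2452638).
JDN 2452638 mod 7 = 6, and JDN 0 was a Monday, so this is a Sunday.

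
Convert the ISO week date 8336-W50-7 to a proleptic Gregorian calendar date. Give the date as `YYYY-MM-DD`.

8336-12-13

ISO week 1 of 8336 is the week containing the first Thursday of 8336.
Week 50, day 7 (Sunday) lands on 8336-12-13.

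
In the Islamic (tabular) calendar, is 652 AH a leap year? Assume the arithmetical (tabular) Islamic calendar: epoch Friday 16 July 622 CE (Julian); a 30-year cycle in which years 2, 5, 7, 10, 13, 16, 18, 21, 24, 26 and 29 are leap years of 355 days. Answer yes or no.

Year 652 AH is year 22 of its 30-year cycle; leap positions are 2, 5, 7, 10, 13, 16, 18, 21, 24, 26, 29, so it is a common year (354 days).

no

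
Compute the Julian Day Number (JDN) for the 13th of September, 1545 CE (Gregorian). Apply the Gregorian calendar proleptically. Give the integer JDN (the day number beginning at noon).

2285615

JDN 2299161 is 15 October 1582 CE (Gregorian); the target day is −13546 days from there, so JDN = 2285615.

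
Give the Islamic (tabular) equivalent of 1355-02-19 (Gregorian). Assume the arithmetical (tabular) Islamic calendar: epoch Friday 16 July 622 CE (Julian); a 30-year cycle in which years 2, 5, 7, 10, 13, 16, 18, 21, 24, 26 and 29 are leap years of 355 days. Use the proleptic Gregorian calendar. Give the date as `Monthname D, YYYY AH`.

Muharram 27, 756 AH

Julian Day Number of the source date = 2216013.
Converting JDN 2216013 to the tabular Islamic calendar gives 27 Muharram 756 AH.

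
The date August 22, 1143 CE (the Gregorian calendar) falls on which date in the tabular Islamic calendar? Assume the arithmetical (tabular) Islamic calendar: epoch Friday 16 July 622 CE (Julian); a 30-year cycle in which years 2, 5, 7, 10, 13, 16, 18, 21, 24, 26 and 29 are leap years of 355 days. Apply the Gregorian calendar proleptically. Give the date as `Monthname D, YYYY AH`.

Safar 1, 538 AH

Both dates share Julian Day Number 2138765; in the tabular Islamic calendar that is 1 Safar 538 AH.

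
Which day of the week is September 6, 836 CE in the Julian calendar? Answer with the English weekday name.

In the proleptic Gregorian calendar this is 10 September 836 (JDN 2026656).
2026656 ≡ 2 (mod 7); counting from Monday = 0 gives Wednesday.

Wednesday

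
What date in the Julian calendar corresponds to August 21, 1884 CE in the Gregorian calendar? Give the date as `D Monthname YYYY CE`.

At this point the Julian calendar is 12 days behind the Gregorian.
21 August 1884 Gregorian − 12 days → 9 August 1884 Julian.

9 August 1884 CE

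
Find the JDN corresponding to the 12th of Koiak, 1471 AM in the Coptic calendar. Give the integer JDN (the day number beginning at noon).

2362048

Equivalently 19 December 1754 (Gregorian).
JDN 2451545 is 1 January 2000 CE (Gregorian); the target day is −89497 days from there, so JDN = 2362048.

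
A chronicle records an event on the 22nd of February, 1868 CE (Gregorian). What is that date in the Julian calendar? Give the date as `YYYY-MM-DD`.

1868-02-10

For dates in this range the Gregorian date is 12 days ahead of the Julian.
22 February 1868 Gregorian − 12 days → 10 February 1868 Julian.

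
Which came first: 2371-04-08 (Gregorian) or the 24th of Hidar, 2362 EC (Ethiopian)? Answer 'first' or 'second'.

second

The two dates have Julian Day Numbers 2587147 and 2586659 respectively.
Since 2586659 < 2587147, the second date comes first.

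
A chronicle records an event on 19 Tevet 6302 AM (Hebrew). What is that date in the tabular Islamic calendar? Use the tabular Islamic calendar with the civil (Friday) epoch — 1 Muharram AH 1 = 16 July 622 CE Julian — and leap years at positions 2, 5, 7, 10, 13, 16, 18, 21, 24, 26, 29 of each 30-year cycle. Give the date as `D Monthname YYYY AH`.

19 Jumada al-Awwal 1979 AH

Both dates share Julian Day Number 2649513; in the tabular Islamic calendar that is 19 Jumada al-Awwal 1979 AH.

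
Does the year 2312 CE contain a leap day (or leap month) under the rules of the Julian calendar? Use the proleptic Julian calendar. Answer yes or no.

2312 mod 4 = 0, so it is a leap year in the Julian calendar.

yes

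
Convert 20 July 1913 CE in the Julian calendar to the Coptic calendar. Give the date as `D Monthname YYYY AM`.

26 Epip 1629 AM

Both dates share Julian Day Number 2419982; in the Coptic calendar that is 26 Epip 1629 AM.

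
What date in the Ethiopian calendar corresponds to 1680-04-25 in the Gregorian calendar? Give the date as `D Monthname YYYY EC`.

Both dates share Julian Day Number 2334783; in the Ethiopian calendar that is 20 Miyazya 1672 EC.

20 Miyazya 1672 EC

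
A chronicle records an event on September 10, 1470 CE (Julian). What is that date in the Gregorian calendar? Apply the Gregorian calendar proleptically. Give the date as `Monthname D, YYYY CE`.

September 19, 1470 CE

The Julian–Gregorian offset here is 9 days (Julian trailing).
10 September 1470 Julian + 9 days → 19 September 1470 Gregorian.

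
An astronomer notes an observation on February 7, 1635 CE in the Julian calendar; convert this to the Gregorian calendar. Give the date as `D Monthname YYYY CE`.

The Julian–Gregorian offset here is 10 days (Julian trailing).
7 February 1635 Julian + 10 days → 17 February 1635 Gregorian.

17 February 1635 CE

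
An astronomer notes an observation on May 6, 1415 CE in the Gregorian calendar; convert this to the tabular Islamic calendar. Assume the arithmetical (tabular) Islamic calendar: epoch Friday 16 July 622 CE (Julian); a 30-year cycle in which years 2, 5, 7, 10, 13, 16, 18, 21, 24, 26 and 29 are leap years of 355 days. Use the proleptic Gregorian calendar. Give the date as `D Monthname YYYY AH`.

Both dates share Julian Day Number 2238003; in the tabular Islamic calendar that is 16 Safar 818 AH.

16 Safar 818 AH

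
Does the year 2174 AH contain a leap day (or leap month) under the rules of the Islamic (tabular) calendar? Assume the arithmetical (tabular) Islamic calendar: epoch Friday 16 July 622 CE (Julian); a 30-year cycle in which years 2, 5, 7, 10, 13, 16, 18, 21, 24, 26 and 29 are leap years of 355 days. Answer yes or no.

Year 2174 AH is year 14 of its 30-year cycle; leap positions are 2, 5, 7, 10, 13, 16, 18, 21, 24, 26, 29, so it is a common year (354 days).

no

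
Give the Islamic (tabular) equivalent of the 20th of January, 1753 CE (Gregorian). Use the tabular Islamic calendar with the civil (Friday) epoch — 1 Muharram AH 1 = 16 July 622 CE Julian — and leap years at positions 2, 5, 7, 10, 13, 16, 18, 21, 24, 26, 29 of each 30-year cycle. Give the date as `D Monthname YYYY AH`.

Julian Day Number of the source date = 2361350.
Converting JDN 2361350 to the tabular Islamic calendar gives 15 Rabi' al-Awwal 1166 AH.

15 Rabi' al-Awwal 1166 AH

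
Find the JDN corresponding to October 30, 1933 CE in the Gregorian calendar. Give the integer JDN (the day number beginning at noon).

JDN 2451545 is 1 January 2000 CE (Gregorian); the target day is −24169 days from there, so JDN = 2427376.

2427376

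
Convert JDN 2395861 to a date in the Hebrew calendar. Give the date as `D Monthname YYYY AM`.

JDN 2395861 is 18 July 1847 in the Gregorian calendar.
In the Hebrew calendar that day is 5 Av 5607 AM.

5 Av 5607 AM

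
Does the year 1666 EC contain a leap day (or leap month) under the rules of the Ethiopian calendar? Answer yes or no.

no

1666 mod 4 = 2; in the Ethiopian calendar a year is leap when year mod 4 = 3, so it is a common year.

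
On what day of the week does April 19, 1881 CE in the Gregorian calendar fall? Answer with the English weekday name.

JDN 2408190 mod 7 = 1, and JDN 0 was a Monday, so this is a Tuesday.

Tuesday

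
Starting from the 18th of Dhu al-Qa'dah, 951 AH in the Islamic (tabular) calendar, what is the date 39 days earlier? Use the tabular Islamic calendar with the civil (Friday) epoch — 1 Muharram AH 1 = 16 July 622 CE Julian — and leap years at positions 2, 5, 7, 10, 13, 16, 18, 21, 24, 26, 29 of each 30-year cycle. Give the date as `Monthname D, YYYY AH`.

Shawwal 8, 951 AH

JDN of the 18th of Dhu al-Qa'dah, 951 AH = 2285400.
2285400 − 39 = 2285361.
JDN 2285361 in the tabular Islamic calendar is Shawwal 8, 951 AH.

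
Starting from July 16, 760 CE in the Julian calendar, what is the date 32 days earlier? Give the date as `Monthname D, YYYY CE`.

The starting date is JDN 1998845; 1998845 − 32 = 1998813.
JDN 1998813 corresponds to June 14, 760 CE.

June 14, 760 CE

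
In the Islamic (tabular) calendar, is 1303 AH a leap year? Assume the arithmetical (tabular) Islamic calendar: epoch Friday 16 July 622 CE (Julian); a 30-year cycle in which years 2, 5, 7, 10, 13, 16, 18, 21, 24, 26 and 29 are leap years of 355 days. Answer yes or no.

yes

Year 1303 AH is year 13 of its 30-year cycle; leap positions are 2, 5, 7, 10, 13, 16, 18, 21, 24, 26, 29, so it is a leap year (355 days).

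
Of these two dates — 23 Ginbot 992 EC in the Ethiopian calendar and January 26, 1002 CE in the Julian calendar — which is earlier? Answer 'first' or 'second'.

first

The two dates have Julian Day Numbers 2086446 and 2087064 respectively.
Since 2086446 < 2087064, the first date comes first.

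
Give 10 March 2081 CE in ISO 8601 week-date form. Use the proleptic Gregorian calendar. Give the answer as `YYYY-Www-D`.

2081-W11-1

The weekday is Monday (ISO weekday 1).
That Monday belongs to ISO week 11 of ISO year 2081.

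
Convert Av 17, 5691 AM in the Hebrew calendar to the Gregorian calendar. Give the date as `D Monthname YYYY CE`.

Julian Day Number of the source date = 2426554.
Converting JDN 2426554 to the Gregorian calendar gives 31 July 1931 CE.

31 July 1931 CE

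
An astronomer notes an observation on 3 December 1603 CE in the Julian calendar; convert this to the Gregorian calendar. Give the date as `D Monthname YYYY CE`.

13 December 1603 CE

For dates in this range the Gregorian date is 10 days ahead of the Julian.
3 December 1603 Julian + 10 days → 13 December 1603 Gregorian.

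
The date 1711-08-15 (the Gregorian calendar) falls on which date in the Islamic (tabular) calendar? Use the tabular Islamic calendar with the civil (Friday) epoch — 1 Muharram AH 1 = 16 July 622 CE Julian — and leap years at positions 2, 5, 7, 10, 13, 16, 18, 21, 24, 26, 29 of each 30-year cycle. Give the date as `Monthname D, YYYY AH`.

Julian Day Number of the source date = 2346216.
Converting JDN 2346216 to the tabular Islamic calendar gives 1 Rajab 1123 AH.

Rajab 1, 1123 AH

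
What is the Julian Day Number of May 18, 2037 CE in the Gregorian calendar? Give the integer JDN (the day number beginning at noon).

2465197

JDN 2400001 is 17 November 1858 CE (Gregorian), MJD 0; the target day is +65196 days from there, so JDN = 2465197.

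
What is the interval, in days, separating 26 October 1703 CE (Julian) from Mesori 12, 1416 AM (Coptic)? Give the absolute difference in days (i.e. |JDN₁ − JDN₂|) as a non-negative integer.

JDN of the first date = 2343377.
JDN of the second date = 2342200.
|2342200 − 2343377| = 1177.

1177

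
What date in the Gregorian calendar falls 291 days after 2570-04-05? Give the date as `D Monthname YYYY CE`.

21 January 2571 CE

The starting date is JDN 2659828; 2659828 + 291 = 2660119.
JDN 2660119 corresponds to 21 January 2571 CE.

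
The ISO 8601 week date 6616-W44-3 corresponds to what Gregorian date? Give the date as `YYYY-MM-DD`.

6616-10-30

ISO week 1 of 6616 is the week containing the first Thursday of 6616.
Week 44, day 3 (Wednesday) lands on 6616-10-30.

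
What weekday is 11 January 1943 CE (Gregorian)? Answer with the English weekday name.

JDN 2430736 mod 7 = 0, and JDN 0 was a Monday, so this is a Monday.

Monday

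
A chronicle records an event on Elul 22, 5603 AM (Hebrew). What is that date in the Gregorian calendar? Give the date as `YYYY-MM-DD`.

Julian Day Number of the source date = 2394461.
Converting JDN 2394461 to the Gregorian calendar gives 17 September 1843 CE.

1843-09-17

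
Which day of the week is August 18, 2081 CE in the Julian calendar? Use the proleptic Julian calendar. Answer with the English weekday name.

This is JDN 2481373 (31 August 2081 Gregorian).
JDN 2481373 mod 7 = 6, and JDN 0 was a Monday, so this is a Sunday.

Sunday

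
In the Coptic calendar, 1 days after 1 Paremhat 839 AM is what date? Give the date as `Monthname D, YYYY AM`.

Paremhat 2, 839 AM

Counting 1 day forward from JDN 2131289 reaches JDN 2131290, which is Paremhat 2, 839 AM.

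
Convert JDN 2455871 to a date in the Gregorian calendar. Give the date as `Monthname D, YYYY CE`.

November 5, 2011 CE

Counting from JDN 2299161 = 15 Oct 1582 gives an offset of 156710 days.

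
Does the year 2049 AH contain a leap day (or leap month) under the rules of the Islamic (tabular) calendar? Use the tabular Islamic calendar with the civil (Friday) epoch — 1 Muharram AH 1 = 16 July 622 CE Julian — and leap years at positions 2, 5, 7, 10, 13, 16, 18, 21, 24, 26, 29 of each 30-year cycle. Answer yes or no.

Year 2049 AH is year 9 of its 30-year cycle; leap positions are 2, 5, 7, 10, 13, 16, 18, 21, 24, 26, 29, so it is a common year (354 days).

no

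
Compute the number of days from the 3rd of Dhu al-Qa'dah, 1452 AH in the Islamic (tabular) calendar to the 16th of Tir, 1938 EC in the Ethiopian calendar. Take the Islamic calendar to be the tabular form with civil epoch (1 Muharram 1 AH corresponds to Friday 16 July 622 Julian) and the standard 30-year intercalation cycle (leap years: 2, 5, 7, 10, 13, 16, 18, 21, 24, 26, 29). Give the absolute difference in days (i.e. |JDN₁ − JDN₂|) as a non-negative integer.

31078

First date → JDN 2462923; second date → JDN 2431845.
The interval is |2462923 − 2431845| = 31078 days.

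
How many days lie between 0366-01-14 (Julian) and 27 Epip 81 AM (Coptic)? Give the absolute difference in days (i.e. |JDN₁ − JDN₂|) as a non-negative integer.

JDN of the first date = 1854753.
JDN of the second date = 1854576.
|1854576 − 1854753| = 177.

177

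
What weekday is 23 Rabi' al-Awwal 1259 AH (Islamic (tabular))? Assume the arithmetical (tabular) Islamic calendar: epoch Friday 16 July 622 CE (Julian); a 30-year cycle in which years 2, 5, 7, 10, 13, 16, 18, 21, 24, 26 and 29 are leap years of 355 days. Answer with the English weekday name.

Equivalently 23 April 1843 Gregorian, JDN 2394314.
JDN 2394314 mod 7 = 6, and JDN 0 was a Monday, so this is a Sunday.

Sunday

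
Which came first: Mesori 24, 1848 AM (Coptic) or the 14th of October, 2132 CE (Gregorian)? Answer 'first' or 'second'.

first

Converting both to JDN: 2500000 vs 2500044; the smaller is the first.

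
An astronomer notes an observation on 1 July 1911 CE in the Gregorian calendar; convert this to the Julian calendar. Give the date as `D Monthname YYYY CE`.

At this point the Julian calendar is 13 days behind the Gregorian.
1 July 1911 Gregorian − 13 days → 18 June 1911 Julian.

18 June 1911 CE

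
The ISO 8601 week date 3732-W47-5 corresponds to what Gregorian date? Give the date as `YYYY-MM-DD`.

3732-11-21

ISO week 1 of 3732 is the week containing the first Thursday of 3732.
Week 47, day 5 (Friday) lands on 3732-11-21.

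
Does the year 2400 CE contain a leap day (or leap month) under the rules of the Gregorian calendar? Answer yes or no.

2400 is divisible by 4; 2400 is divisible by 100 but also by 400, so it is a leap year.

yes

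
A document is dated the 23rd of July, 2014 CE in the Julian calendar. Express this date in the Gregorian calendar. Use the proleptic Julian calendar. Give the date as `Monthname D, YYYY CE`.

August 5, 2014 CE

At this point the Julian calendar is 13 days behind the Gregorian.
23 July 2014 Julian + 13 days → 5 August 2014 Gregorian.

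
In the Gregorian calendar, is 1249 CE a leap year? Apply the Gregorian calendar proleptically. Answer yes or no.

1249 is not divisible by 4, so it is a common year.

no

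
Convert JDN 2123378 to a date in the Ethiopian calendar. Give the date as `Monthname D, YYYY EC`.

Hamle 5, 1093 EC

JDN 2123378 is 6 July 1101 in the proleptic Gregorian calendar.
In the Ethiopian calendar that day is Hamle 5, 1093 EC.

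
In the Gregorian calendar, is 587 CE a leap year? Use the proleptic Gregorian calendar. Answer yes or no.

587 is not divisible by 4, so it is a common year.

no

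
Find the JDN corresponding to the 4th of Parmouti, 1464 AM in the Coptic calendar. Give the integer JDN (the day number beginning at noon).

2359604

Equivalently 10 April 1748 (Gregorian).
JDN 2400001 is 17 November 1858 CE (Gregorian), MJD 0; the target day is −40397 days from there, so JDN = 2359604.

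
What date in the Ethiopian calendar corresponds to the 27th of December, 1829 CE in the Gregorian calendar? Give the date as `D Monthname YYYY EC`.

19 Tahsas 1822 EC

Both dates share Julian Day Number 2389449; in the Ethiopian calendar that is 19 Tahsas 1822 EC.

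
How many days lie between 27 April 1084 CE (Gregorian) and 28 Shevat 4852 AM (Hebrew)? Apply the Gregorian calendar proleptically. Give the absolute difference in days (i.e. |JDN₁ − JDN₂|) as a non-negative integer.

2849

First date → JDN 2117100; second date → JDN 2119949.
The interval is |2117100 − 2119949| = 2849 days.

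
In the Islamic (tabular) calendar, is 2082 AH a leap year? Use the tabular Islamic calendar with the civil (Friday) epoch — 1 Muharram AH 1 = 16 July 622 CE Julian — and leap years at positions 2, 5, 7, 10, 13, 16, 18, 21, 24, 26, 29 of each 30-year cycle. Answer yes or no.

Year 2082 AH is year 12 of its 30-year cycle; leap positions are 2, 5, 7, 10, 13, 16, 18, 21, 24, 26, 29, so it is a common year (354 days).

no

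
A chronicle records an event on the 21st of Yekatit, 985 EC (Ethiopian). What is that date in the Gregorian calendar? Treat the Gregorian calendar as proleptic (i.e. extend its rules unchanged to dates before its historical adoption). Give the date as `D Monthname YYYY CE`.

20 February 993 CE

Both dates share Julian Day Number 2083797; in the Gregorian calendar that is 20 February 993 CE.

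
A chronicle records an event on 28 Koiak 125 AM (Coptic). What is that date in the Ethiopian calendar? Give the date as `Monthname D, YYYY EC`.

Tahsas 28, 401 EC

Both dates share Julian Day Number 1870438; in the Ethiopian calendar that is 28 Tahsas 401 EC.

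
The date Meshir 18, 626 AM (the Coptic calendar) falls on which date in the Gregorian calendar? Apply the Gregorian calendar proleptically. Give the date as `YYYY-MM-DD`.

Julian Day Number of the source date = 2053478.
Converting JDN 2053478 to the Gregorian calendar gives 17 February 910 CE.

0910-02-17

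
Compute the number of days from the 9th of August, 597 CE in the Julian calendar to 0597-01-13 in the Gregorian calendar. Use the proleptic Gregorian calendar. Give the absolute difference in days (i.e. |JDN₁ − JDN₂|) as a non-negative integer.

210

First date → JDN 1939333; second date → JDN 1939123.
The interval is |1939333 − 1939123| = 210 days.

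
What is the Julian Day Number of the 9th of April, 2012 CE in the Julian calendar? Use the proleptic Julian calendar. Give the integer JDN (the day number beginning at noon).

2456040

In the Gregorian calendar the same day is 22 April 2012.
JDN 2451545 is 1 January 2000 CE (Gregorian); the target day is +4495 days from there, so JDN = 2456040.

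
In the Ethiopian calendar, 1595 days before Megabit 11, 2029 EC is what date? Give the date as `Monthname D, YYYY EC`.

Tikimt 27, 2025 EC

JDN of Megabit 11, 2029 EC = 2465138.
2465138 − 1595 = 2463543.
JDN 2463543 in the Ethiopian calendar is Tikimt 27, 2025 EC.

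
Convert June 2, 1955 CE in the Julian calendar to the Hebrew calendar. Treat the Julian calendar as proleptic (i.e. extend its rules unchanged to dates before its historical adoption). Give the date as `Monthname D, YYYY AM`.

Sivan 25, 5715 AM

Julian Day Number of the source date = 2435274.
Converting JDN 2435274 to the Hebrew calendar gives 25 Sivan 5715 AM.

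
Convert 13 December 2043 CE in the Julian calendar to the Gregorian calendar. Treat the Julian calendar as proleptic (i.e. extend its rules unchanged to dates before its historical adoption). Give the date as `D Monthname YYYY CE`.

26 December 2043 CE

For dates in this range the Gregorian date is 13 days ahead of the Julian.
13 December 2043 Julian + 13 days → 26 December 2043 Gregorian.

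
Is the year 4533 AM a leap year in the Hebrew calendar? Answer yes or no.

yes

Hebrew year 4533 is year 11 of its 19-year Metonic cycle; leap years are at positions 3, 6, 8, 11, 14, 17, 19, so it is a leap year (13 months).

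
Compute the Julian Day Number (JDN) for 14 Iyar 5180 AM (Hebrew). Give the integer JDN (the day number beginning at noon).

2239831

In the proleptic Gregorian calendar the same day is 7 May 1420.
JDN 2299161 is 15 October 1582 CE (Gregorian); the target day is −59330 days from there, so JDN = 2239831.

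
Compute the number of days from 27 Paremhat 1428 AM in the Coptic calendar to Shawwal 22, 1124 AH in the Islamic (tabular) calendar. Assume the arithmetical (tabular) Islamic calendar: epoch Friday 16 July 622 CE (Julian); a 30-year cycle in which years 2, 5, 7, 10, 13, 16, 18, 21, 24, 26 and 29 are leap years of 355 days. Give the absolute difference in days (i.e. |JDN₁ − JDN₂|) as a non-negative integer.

First date → JDN 2346448; second date → JDN 2346681.
The interval is |2346448 − 2346681| = 233 days.

233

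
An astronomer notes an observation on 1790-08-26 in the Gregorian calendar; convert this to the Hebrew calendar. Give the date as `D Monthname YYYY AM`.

Julian Day Number of the source date = 2375082.
Converting JDN 2375082 to the Hebrew calendar gives 16 Elul 5550 AM.

16 Elul 5550 AM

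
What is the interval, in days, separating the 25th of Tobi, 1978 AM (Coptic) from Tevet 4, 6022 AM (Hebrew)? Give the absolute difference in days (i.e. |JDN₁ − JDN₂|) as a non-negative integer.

First date → JDN 2547273; second date → JDN 2547234.
The interval is |2547273 − 2547234| = 39 days.

39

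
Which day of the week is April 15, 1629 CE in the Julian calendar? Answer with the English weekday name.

Equivalently 25 April 1629 Gregorian, JDN 2316155.
JDN 2316155 mod 7 = 2, and JDN 0 was a Monday, so this is a Wednesday.

Wednesday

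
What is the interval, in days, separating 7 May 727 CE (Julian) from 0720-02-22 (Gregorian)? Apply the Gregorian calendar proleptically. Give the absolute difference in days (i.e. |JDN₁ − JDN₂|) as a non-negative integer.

2635

First date → JDN 1986721; second date → JDN 1984086.
The interval is |1986721 − 1984086| = 2635 days.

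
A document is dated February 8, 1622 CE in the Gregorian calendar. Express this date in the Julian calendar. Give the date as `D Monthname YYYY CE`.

At this point the Julian calendar is 10 days behind the Gregorian.
8 February 1622 Gregorian − 10 days → 29 January 1622 Julian.

29 January 1622 CE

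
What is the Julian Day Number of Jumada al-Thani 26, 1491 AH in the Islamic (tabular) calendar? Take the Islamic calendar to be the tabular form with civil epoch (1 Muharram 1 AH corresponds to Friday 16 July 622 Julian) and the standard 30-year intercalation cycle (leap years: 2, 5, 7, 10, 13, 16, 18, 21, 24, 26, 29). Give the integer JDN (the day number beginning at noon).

2476619

In the Gregorian calendar the same day is 25 August 2068.
JDN 2400001 is 17 November 1858 CE (Gregorian), MJD 0; the target day is +76618 days from there, so JDN = 2476619.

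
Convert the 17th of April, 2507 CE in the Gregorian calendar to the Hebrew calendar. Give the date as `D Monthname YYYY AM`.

Both dates share Julian Day Number 2636829; in the Hebrew calendar that is 4 Iyar 6267 AM.

4 Iyar 6267 AM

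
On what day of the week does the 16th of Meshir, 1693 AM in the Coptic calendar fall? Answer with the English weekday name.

Wednesday

Equivalently 23 February 1977 Gregorian, JDN 2443198.
JDN 2443198 mod 7 = 2, and JDN 0 was a Monday, so this is a Wednesday.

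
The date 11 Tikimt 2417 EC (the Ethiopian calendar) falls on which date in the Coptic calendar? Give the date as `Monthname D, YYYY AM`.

Paopi 11, 2141 AM

Julian Day Number of the source date = 2606705.
Converting JDN 2606705 to the Coptic calendar gives 11 Paopi 2141 AM.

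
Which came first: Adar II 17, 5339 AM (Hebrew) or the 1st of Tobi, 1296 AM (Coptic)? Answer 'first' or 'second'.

The two dates have Julian Day Numbers 2297861 and 2298149 respectively.
Since 2297861 < 2298149, the first date comes first.

first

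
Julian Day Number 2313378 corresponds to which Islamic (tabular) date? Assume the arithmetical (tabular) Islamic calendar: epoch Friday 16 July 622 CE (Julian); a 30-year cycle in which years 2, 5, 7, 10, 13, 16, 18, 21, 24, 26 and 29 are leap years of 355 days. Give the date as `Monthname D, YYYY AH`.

Dhu al-Qa'dah 1, 1030 AH

JDN 2313378 is 17 September 1621 in the Gregorian calendar.
In the tabular Islamic calendar that day is Dhu al-Qa'dah 1, 1030 AH.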